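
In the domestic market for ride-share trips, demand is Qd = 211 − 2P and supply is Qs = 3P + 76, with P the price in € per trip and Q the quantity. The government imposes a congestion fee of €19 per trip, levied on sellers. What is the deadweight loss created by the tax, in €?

Deadweight loss = €216.6.

Without the tax, 211 − 2P = 3P + 76 gives 5P = 135, so P* = €27 and Q* = 157.
With the tax collected from sellers, supply shifts: Qs = 3(P − 19) + 76.
Solving gives Q = 134.2 with consumers paying €38.4 and sellers receiving €19.4 (the €19 wedge).
Quantity falls by |ΔQ| = |157 − 134.2| = 22.8.
DWL = ½ · t · |ΔQ| = ½ · 19 · 22.8 = €216.6.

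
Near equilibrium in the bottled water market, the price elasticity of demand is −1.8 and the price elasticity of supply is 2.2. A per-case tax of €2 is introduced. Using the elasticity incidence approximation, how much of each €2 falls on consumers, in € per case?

Consumers bear ≈ €1.1 per case.

Incidence ratio: consumers' share ≈ εs / (εs + |εd|) = 2.2 / (2.2 + 1.8) = 0.55.
So consumers bear ≈ 0.55 × €2 = €1.1; producers bear €0.9.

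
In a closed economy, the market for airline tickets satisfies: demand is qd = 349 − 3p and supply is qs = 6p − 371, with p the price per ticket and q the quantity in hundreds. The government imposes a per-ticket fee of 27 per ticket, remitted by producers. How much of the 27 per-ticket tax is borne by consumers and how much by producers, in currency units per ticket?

Consumers bear 18 per ticket; producers bear 9 per ticket.

Before the tax: set 349 − 3p = 6p − 371 → p* = 80, q* = 109.
With the tax collected from producers, supply shifts: qs = 6(p − 27) − 371.
Solving gives q = 55 with consumers paying 98 and producers receiving 71 (the 27 wedge).
Burden on consumers: 18; on producers: 9. (They sum to 27.)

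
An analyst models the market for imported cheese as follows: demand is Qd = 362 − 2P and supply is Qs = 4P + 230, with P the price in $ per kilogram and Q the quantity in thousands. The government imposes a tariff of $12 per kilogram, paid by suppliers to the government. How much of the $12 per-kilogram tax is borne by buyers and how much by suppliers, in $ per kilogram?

Without the tax, 362 − 2P = 4P + 230 gives 6P = 132, so P* = $22 and Q* = 318.
With the tax collected from suppliers, supply shifts: Qs = 4(P − 12) + 230.
Solving gives Q = 302 with buyers paying $30 and suppliers receiving $18 (the $12 wedge).
Burden on buyers: $8; on suppliers: $4. (They sum to $12.)
The less price-elastic side of the market bears the larger share of a per-unit tax.

Buyers bear $8 per kilogram; suppliers bear $4 per kilogram.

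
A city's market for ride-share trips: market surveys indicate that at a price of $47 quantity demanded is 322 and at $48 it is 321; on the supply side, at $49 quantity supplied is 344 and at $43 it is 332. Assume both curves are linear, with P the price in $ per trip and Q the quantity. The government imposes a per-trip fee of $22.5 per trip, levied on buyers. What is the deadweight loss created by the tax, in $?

Deadweight loss = $168.75.

Demand slope: (321 − 322)/(48 − 47) = -1, so Qd = 369 − P.
Supply slope: (332 − 344)/(43 − 49) = 2, so Qs = 2P + 246.
Before the tax: set 369 − P = 2P + 246 → P* = $41, Q* = 328.
With the tax collected from buyers, demand (in seller-price terms) shifts: Qd = 369 − (P + 22.5).
Solving gives Q = 313 with buyers paying $56 and sellers receiving $33.5 (the $22.5 wedge).
Quantity falls by |ΔQ| = |328 − 313| = 15.
DWL = ½ · t · |ΔQ| = ½ · 22.5 · 15 = $168.75.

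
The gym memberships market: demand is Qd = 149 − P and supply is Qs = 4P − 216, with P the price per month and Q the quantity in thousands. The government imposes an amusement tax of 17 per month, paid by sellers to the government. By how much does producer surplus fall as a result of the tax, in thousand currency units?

Producer surplus falls by 235.28 thousand.

Before the tax: set 149 − P = 4P − 216 → P* = 73, Q* = 76.
With the tax collected from sellers, supply shifts: Qs = 4(P − 17) − 216.
New equilibrium: buyers pay 86.6, sellers receive 69.6, Q = 62.4. (Wedge: Pb − Ps = 17.)
ΔPS is the trapezoid between Q = 62.4 and Q = 76 of height 3.4: ½ · (76 + 62.4) · 3.4 = 235.28.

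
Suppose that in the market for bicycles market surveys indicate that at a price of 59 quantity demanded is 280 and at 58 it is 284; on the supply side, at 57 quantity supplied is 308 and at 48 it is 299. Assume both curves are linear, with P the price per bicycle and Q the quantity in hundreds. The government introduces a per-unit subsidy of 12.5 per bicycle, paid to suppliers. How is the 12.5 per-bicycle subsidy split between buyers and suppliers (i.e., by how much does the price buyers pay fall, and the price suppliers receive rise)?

Demand slope: (284 − 280)/(58 − 59) = -4, so Qd = 516 − 4P.
Supply slope: (299 − 308)/(48 − 57) = 1, so Qs = P + 251.
Before the subsidy: set 516 − 4P = P + 251 → P* = 53, Q* = 304.
With a per-unit subsidy paid to suppliers, each receives P + 12.5 per unit sold, so supply becomes Qs = (P + 12.5) + 251.
Solving gives Q = 314 with buyers paying 50.5 and suppliers receiving 63 (the 12.5 wedge).
Gain to buyers: 2.5; to suppliers: 10. (They sum to 12.5.)

Buyers gain 2.5 per bicycle; suppliers gain 10 per bicycle.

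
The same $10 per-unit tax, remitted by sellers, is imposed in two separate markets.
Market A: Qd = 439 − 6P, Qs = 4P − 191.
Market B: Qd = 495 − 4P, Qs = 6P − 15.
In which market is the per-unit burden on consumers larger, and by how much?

Market B, by $2.

Market A: pre-tax P* = $63, Q* = 61; post-tax Q = 37; per-unit burden on consumers = $4.
Market B: pre-tax P* = $51, Q* = 291; post-tax Q = 267; per-unit burden on consumers = $6.
Difference: $4 vs $6 → market B is larger by $2.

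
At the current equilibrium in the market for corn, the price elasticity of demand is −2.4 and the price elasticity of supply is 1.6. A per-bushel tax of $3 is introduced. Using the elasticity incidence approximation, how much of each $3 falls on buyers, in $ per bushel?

Buyers bear ≈ $1.2 per bushel.

Incidence ratio: buyers' share ≈ εs / (εs + |εd|) = 1.6 / (1.6 + 2.4) = 0.4.
So buyers bear ≈ 0.4 × $3 = $1.2; sellers bear $1.8.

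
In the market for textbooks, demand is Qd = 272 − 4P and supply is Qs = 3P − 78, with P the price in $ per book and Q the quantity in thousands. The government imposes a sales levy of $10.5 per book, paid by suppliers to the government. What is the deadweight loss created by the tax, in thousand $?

Deadweight loss = $94.5 thousand.

Without the tax, 272 − 4P = 3P − 78 gives 7P = 350, so P* = $50 and Q* = 72.
With the tax collected from suppliers, supply shifts: Qs = 3(P − 10.5) − 78.
Solving gives Q = 54 with buyers paying $54.5 and suppliers receiving $44 (the $10.5 wedge).
Quantity falls by |ΔQ| = |72 − 54| = 18.
DWL = ½ · t · |ΔQ| = ½ · 10.5 · 18 = $94.5.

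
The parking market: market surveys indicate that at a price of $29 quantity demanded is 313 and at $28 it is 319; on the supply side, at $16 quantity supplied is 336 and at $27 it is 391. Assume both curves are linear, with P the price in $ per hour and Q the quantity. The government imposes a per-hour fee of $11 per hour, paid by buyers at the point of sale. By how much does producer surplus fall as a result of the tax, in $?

Producer surplus falls by $2076.

Demand slope: (319 − 313)/(28 − 29) = -6, so Qd = 487 − 6P.
Supply slope: (391 − 336)/(27 − 16) = 5, so Qs = 5P + 256.
Before the tax: set 487 − 6P = 5P + 256 → P* = $21, Q* = 361.
With the tax collected from buyers, demand (in seller-price terms) shifts: Qd = 487 − 6(P + 11).
New equilibrium: buyers pay $26, suppliers receive $15, Q = 331. (Wedge: Pb − Ps = 11.)
ΔPS is the trapezoid between Q = 331 and Q = 361 of height $6: ½ · (361 + 331) · 6 = $2076.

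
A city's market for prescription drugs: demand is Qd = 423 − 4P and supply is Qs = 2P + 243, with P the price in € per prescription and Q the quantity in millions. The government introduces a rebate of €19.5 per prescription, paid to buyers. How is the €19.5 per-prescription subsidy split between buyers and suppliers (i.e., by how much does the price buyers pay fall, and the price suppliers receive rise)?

Buyers gain €6.5 per prescription; suppliers gain €13 per prescription.

Before the subsidy: set 423 − 4P = 2P + 243 → P* = €30, Q* = 303.
With a per-unit subsidy paid to buyers, each effectively pays P − 19.5, so demand becomes Qd = 423 − 4(P − 19.5).
Solving gives Q = 329 with buyers paying €23.5 and suppliers receiving €43 (the €19.5 wedge).
Gain to buyers: €6.5; to suppliers: €13. (They sum to €19.5.)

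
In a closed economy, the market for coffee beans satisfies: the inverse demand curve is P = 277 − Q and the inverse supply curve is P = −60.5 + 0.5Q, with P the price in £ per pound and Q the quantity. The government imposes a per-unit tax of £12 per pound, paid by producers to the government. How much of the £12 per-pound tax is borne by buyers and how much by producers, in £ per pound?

Inverting to Q(P) form: Qd = 277 − P; Qs = 2P + 121.
Without the tax, 277 − P = 2P + 121 gives 3P = 156, so P* = £52 and Q* = 225.
With the tax collected from producers, supply shifts: Qs = 2(P − 12) + 121.
New equilibrium: buyers pay £60, producers receive £48, Q = 217. (Wedge: Pb − Ps = 12.)
Burden on buyers: £8; on producers: £4. (They sum to £12.)
The less price-elastic side of the market bears the larger share of a per-unit tax.

Buyers bear £8 per pound; producers bear £4 per pound.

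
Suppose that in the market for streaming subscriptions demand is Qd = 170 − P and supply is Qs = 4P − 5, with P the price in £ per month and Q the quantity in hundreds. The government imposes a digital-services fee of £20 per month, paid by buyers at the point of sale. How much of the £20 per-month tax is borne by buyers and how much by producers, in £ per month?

Without the tax, 170 − P = 4P − 5 gives 5P = 175, so P* = £35 and Q* = 135.
With the tax collected from buyers, demand (in seller-price terms) shifts: Qd = 170 − (P + 20).
Solving gives Q = 119 with buyers paying £51 and producers receiving £31 (the £20 wedge).
Burden on buyers: £16; on producers: £4. (They sum to £20.)
The less price-elastic side of the market bears the larger share of a per-unit tax.

Buyers bear £16 per month; producers bear £4 per month.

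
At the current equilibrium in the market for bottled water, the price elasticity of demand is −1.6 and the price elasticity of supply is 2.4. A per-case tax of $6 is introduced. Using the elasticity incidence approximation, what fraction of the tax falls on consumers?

Consumers' share ≈ 0.6.

Incidence ratio: consumers' share ≈ εs / (εs + |εd|) = 2.4 / (2.4 + 1.6) = 0.6.
Supply is the more elastic side, so consumers bear the larger share.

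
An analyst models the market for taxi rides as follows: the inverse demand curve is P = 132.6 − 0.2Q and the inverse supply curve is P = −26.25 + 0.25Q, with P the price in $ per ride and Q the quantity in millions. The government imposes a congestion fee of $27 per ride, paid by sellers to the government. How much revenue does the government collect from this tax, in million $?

Rewrite in direct form: Qd = 663 − 5P and Qs = 4P + 105.
Without the tax, 663 − 5P = 4P + 105 gives 9P = 558, so P* = $62 and Q* = 353.
With the tax collected from sellers, supply shifts: Qs = 4(P − 27) + 105.
New equilibrium: consumers pay $74, sellers receive $47, Q = 293. (Wedge: Pb − Ps = 27.)
Revenue = t · Q = 27 · 293 = $7911.

Tax revenue = $7911 million.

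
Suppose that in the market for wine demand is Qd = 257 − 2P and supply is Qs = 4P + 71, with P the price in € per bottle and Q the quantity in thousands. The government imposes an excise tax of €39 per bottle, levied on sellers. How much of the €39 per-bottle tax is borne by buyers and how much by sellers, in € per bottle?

Without the tax, 257 − 2P = 4P + 71 gives 6P = 186, so P* = €31 and Q* = 195.
With the tax collected from sellers, supply shifts: Qs = 4(P − 39) + 71.
Solving gives Q = 143 with buyers paying €57 and sellers receiving €18 (the €39 wedge).
Burden on buyers: €26; on sellers: €13. (They sum to €39.)

Buyers bear €26 per bottle; sellers bear €13 per bottle.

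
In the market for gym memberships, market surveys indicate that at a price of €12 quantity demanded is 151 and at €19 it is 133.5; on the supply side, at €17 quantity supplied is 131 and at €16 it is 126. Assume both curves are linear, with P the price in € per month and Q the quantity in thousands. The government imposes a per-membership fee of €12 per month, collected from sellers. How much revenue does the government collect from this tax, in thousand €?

Demand slope: (133.5 − 151)/(19 − 12) = -2.5, so Qd = 181 − 2.5P.
Supply slope: (126 − 131)/(16 − 17) = 5, so Qs = 5P + 46.
Without the tax, 181 − 2.5P = 5P + 46 gives 7.5P = 135, so P* = €18 and Q* = 136.
With the tax collected from sellers, supply shifts: Qs = 5(P − 12) + 46.
Solving gives Q = 116 with buyers paying €26 and sellers receiving €14 (the €12 wedge).
Revenue = t · Q = 12 · 116 = €1392.

Tax revenue = €1392 thousand.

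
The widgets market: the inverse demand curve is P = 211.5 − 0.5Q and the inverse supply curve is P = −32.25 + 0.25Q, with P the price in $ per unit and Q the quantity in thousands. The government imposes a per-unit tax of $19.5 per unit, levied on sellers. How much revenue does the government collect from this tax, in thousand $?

Rewrite in direct form: Qd = 423 − 2P and Qs = 4P + 129.
Without the tax, 423 − 2P = 4P + 129 gives 6P = 294, so P* = $49 and Q* = 325.
With the tax collected from sellers, supply shifts: Qs = 4(P − 19.5) + 129.
New equilibrium: consumers pay $62, sellers receive $42.5, Q = 299. (Wedge: Pb − Ps = 19.5.)
Revenue = t · Q = 19.5 · 299 = $5830.5.

Tax revenue = $5830.5 thousand.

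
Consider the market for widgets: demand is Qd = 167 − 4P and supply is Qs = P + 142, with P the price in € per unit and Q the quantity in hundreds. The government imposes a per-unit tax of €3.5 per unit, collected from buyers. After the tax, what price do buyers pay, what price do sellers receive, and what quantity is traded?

Without the tax, 167 − 4P = P + 142 gives 5P = 25, so P* = €5 and Q* = 147.
With the tax collected from buyers, demand (in seller-price terms) shifts: Qd = 167 − 4(P + 3.5).
Solving gives Q = 144.2 with buyers paying €5.7 and sellers receiving €2.2 (the €3.5 wedge).
The less price-elastic side of the market bears the larger share of a per-unit tax.

Buyers pay €5.7; sellers receive €2.2; quantity = 144.2.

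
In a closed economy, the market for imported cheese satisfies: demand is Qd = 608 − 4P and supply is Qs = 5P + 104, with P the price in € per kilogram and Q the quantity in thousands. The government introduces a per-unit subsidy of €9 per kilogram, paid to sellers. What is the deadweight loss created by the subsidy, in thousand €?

Before the subsidy: set 608 − 4P = 5P + 104 → P* = €56, Q* = 384.
With a per-unit subsidy paid to sellers, each receives P + 9 per unit sold, so supply becomes Qs = 5(P + 9) + 104.
New equilibrium: consumers pay €51, sellers receive €60, Q = 404. (Wedge: Pb − Ps = −9.)
Quantity rises by |ΔQ| = |384 − 404| = 20.
DWL = ½ · t · |ΔQ| = ½ · 9 · 20 = €90.

Deadweight loss = €90 thousand.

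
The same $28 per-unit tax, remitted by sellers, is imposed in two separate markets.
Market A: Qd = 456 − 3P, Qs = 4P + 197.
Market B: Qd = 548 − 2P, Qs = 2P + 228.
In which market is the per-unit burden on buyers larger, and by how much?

Market A: pre-tax P* = $37, Q* = 345; post-tax Q = 297; per-unit burden on buyers = $16.
Market B: pre-tax P* = $80, Q* = 388; post-tax Q = 360; per-unit burden on buyers = $14.
Difference: $16 vs $14 → market A is larger by $2.

Market A, by $2.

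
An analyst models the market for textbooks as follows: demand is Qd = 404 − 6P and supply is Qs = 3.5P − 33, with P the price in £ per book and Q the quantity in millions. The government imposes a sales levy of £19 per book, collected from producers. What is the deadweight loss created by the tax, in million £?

Without the tax, 404 − 6P = 3.5P − 33 gives 9.5P = 437, so P* = £46 and Q* = 128.
With the tax collected from producers, supply shifts: Qs = 3.5(P − 19) − 33.
New equilibrium: consumers pay £53, producers receive £34, Q = 86. (Wedge: Pb − Ps = 19.)
Quantity falls by |ΔQ| = |128 − 86| = 42.
DWL = ½ · t · |ΔQ| = ½ · 19 · 42 = £399.

Deadweight loss = £399 million.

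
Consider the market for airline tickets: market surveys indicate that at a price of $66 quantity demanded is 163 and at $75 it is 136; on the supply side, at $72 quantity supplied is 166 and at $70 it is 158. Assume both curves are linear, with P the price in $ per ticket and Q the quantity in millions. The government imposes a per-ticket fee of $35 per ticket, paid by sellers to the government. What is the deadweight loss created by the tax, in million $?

Demand slope: (136 − 163)/(75 − 66) = -3, so Qd = 361 − 3P.
Supply slope: (158 − 166)/(70 − 72) = 4, so Qs = 4P − 122.
Without the tax, 361 − 3P = 4P − 122 gives 7P = 483, so P* = $69 and Q* = 154.
With the tax collected from sellers, supply shifts: Qs = 4(P − 35) − 122.
Solving gives Q = 94 with buyers paying $89 and sellers receiving $54 (the $35 wedge).
Quantity falls by |ΔQ| = |154 − 94| = 60.
DWL = ½ · t · |ΔQ| = ½ · 35 · 60 = $1050.

Deadweight loss = $1050 million.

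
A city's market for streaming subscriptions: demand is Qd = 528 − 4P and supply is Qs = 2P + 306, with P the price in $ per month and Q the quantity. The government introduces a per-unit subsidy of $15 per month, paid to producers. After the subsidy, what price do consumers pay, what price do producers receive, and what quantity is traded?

Consumers pay $32; producers receive $47; quantity = 400.

Without the subsidy, 528 − 4P = 2P + 306 gives 6P = 222, so P* = $37 and Q* = 380.
With a per-unit subsidy paid to producers, each receives P + 15 per unit sold, so supply becomes Qs = 2(P + 15) + 306.
Solving gives Q = 400 with consumers paying $32 and producers receiving $47 (the $15 wedge).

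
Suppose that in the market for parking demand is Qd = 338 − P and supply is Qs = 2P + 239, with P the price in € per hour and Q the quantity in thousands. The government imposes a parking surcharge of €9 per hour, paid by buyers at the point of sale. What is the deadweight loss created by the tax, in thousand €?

Before the tax: set 338 − P = 2P + 239 → P* = €33, Q* = 305.
With the tax collected from buyers, demand (in seller-price terms) shifts: Qd = 338 − (P + 9).
Solving gives Q = 299 with buyers paying €39 and producers receiving €30 (the €9 wedge).
Quantity falls by |ΔQ| = |305 − 299| = 6.
DWL = ½ · t · |ΔQ| = ½ · 9 · 6 = €27.

Deadweight loss = €27 thousand.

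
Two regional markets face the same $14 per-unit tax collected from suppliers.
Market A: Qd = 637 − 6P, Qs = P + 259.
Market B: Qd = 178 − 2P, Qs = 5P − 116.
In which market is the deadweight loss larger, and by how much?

Market B, by $56.

Market A: pre-tax P* = $54, Q* = 313; post-tax Q = 301; deadweight loss = $84.
Market B: pre-tax P* = $42, Q* = 94; post-tax Q = 74; deadweight loss = $140.
Difference: $84 vs $140 → market B is larger by $56.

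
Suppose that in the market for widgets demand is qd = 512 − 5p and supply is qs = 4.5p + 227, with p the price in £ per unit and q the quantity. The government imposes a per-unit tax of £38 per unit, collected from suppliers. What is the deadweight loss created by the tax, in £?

Deadweight loss = £1710.

Before the tax: set 512 − 5p = 4.5p + 227 → p* = £30, q* = 362.
With the tax collected from suppliers, supply shifts: qs = 4.5(p − 38) + 227.
Solving gives q = 272 with buyers paying £48 and suppliers receiving £10 (the £38 wedge).
Quantity falls by |ΔQ| = |362 − 272| = 90.
DWL = ½ · t · |ΔQ| = ½ · 38 · 90 = £1710.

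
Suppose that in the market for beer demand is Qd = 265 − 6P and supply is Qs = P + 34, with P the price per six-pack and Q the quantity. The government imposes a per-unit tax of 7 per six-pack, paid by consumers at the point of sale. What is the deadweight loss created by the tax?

Without the tax, 265 − 6P = P + 34 gives 7P = 231, so P* = 33 and Q* = 67.
With the tax collected from consumers, demand (in seller-price terms) shifts: Qd = 265 − 6(P + 7).
Solving gives Q = 61 with consumers paying 34 and producers receiving 27 (the 7 wedge).
Quantity falls by |ΔQ| = |67 − 61| = 6.
DWL = ½ · t · |ΔQ| = ½ · 7 · 6 = 21.

Deadweight loss = 21.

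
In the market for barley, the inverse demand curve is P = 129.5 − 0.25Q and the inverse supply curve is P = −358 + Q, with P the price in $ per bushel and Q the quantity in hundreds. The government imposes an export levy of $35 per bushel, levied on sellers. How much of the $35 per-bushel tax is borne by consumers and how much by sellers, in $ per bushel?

Rewrite in direct form: Qd = 518 − 4P and Qs = P + 358.
Before the tax: set 518 − 4P = P + 358 → P* = $32, Q* = 390.
With the tax collected from sellers, supply shifts: Qs = (P − 35) + 358.
New equilibrium: consumers pay $39, sellers receive $4, Q = 362. (Wedge: Pb − Ps = 35.)
Burden on consumers: $7; on sellers: $28. (They sum to $35.)

Consumers bear $7 per bushel; sellers bear $28 per bushel.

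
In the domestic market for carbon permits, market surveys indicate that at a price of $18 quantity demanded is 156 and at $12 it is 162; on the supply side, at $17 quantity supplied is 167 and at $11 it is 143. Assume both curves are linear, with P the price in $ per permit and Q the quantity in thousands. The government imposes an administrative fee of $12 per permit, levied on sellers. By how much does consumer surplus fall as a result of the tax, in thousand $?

Consumer surplus falls by $1480.32 thousand.

Demand slope: (162 − 156)/(12 − 18) = -1, so Qd = 174 − P.
Supply slope: (143 − 167)/(11 − 17) = 4, so Qs = 4P + 99.
Before the tax: set 174 − P = 4P + 99 → P* = $15, Q* = 159.
With the tax collected from sellers, supply shifts: Qs = 4(P − 12) + 99.
New equilibrium: buyers pay $24.6, sellers receive $12.6, Q = 149.4. (Wedge: Pb − Ps = 12.)
ΔCS is the trapezoid between Q = 149.4 and Q = 159 of height $9.6: ½ · (159 + 149.4) · 9.6 = $1480.32.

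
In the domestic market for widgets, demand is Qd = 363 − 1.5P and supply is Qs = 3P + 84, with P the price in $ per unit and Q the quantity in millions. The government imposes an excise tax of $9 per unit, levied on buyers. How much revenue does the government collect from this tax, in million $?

Without the tax, 363 − 1.5P = 3P + 84 gives 4.5P = 279, so P* = $62 and Q* = 270.
With the tax collected from buyers, demand (in seller-price terms) shifts: Qd = 363 − 1.5(P + 9).
Solving gives Q = 261 with buyers paying $68 and suppliers receiving $59 (the $9 wedge).
Revenue = t · Q = 9 · 261 = $2349.

Tax revenue = $2349 million.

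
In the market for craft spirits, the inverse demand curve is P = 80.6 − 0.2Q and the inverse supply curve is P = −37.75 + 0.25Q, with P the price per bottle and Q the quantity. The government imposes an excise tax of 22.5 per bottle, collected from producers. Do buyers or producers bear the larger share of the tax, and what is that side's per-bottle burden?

Producers bear the larger share: 12.5 per bottle.

Rewrite in direct form: Qd = 403 − 5P and Qs = 4P + 151.
Without the tax, 403 − 5P = 4P + 151 gives 9P = 252, so P* = 28 and Q* = 263.
With the tax collected from producers, supply shifts: Qs = 4(P − 22.5) + 151.
New equilibrium: buyers pay 38, producers receive 15.5, Q = 213. (Wedge: Pb − Ps = 22.5.)
Per-bottle burden: buyers 10, producers 12.5.
Producers take the larger share because supply is less price-elastic here (demand slope 5 vs supply slope 4).
The less price-elastic side of the market bears the larger share of a per-unit tax.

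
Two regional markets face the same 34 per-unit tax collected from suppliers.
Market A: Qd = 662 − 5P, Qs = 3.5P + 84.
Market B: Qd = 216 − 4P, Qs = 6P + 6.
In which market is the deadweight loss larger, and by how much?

Market A: pre-tax P* = 68, Q* = 322; post-tax Q = 252; deadweight loss = 1190.
Market B: pre-tax P* = 21, Q* = 132; post-tax Q = 50.4; deadweight loss = 1387.2.
Difference: 1190 vs 1387.2 → market B is larger by 197.2.

Market B, by 197.2.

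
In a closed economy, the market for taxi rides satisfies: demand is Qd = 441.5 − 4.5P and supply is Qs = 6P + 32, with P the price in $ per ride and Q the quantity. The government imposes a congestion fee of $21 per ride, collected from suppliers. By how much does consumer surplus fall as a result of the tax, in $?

Without the tax, 441.5 − 4.5P = 6P + 32 gives 10.5P = 409.5, so P* = $39 and Q* = 266.
With the tax collected from suppliers, supply shifts: Qs = 6(P − 21) + 32.
New equilibrium: buyers pay $51, suppliers receive $30, Q = 212. (Wedge: Pb − Ps = 21.)
ΔCS is the trapezoid between Q = 212 and Q = 266 of height $12: ½ · (266 + 212) · 12 = $2868.

Consumer surplus falls by $2868.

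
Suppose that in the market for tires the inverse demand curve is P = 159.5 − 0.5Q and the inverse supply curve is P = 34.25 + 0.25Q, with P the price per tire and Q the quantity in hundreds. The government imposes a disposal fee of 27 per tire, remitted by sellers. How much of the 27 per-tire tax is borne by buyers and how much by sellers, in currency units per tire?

Buyers bear 18 per tire; sellers bear 9 per tire.

Rewrite in direct form: Qd = 319 − 2P and Qs = 4P − 137.
Before the tax: set 319 − 2P = 4P − 137 → P* = 76, Q* = 167.
With the tax collected from sellers, supply shifts: Qs = 4(P − 27) − 137.
Solving gives Q = 131 with buyers paying 94 and sellers receiving 67 (the 27 wedge).
Burden on buyers: 18; on sellers: 9. (They sum to 27.)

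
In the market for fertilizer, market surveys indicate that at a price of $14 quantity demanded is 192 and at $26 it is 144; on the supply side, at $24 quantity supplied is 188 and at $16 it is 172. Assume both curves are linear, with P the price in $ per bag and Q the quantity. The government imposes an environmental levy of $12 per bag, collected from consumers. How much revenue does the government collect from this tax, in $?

Tax revenue = $1920.

Demand slope: (144 − 192)/(26 − 14) = -4, so Qd = 248 − 4P.
Supply slope: (172 − 188)/(16 − 24) = 2, so Qs = 2P + 140.
Without the tax, 248 − 4P = 2P + 140 gives 6P = 108, so P* = $18 and Q* = 176.
With the tax collected from consumers, demand (in seller-price terms) shifts: Qd = 248 − 4(P + 12).
Solving gives Q = 160 with consumers paying $22 and suppliers receiving $10 (the $12 wedge).
Revenue = t · Q = 12 · 160 = $1920.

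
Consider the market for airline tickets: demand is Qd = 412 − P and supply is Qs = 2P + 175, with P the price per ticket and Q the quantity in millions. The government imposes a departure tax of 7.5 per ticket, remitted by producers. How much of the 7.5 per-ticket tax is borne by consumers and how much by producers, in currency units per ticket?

Consumers bear 5 per ticket; producers bear 2.5 per ticket.

Before the tax: set 412 − P = 2P + 175 → P* = 79, Q* = 333.
With the tax collected from producers, supply shifts: Qs = 2(P − 7.5) + 175.
Solving gives Q = 328 with consumers paying 84 and producers receiving 76.5 (the 7.5 wedge).
Burden on consumers: 5; on producers: 2.5. (They sum to 7.5.)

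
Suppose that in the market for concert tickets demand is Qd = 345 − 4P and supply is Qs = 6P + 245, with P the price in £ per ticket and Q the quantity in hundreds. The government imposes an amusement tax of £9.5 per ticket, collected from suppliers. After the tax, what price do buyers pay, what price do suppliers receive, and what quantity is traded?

Buyers pay £15.7; suppliers receive £6.2; quantity = 282.2.

Without the tax, 345 − 4P = 6P + 245 gives 10P = 100, so P* = £10 and Q* = 305.
With the tax collected from suppliers, supply shifts: Qs = 6(P − 9.5) + 245.
Solving gives Q = 282.2 with buyers paying £15.7 and suppliers receiving £6.2 (the £9.5 wedge).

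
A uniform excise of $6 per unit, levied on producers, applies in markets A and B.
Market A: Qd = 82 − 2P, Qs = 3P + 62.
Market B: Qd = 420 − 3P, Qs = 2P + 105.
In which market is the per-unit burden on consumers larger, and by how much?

Market A: pre-tax P* = $4, Q* = 74; post-tax Q = 66.8; per-unit burden on consumers = $3.6.
Market B: pre-tax P* = $63, Q* = 231; post-tax Q = 223.8; per-unit burden on consumers = $2.4.
Difference: $3.6 vs $2.4 → market A is larger by $1.2.

Market A, by $1.2.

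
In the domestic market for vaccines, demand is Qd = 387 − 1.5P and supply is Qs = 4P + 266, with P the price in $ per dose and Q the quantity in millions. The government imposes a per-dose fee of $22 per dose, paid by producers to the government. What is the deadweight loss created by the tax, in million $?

Without the tax, 387 − 1.5P = 4P + 266 gives 5.5P = 121, so P* = $22 and Q* = 354.
With the tax collected from producers, supply shifts: Qs = 4(P − 22) + 266.
New equilibrium: buyers pay $38, producers receive $16, Q = 330. (Wedge: Pb − Ps = 22.)
Quantity falls by |ΔQ| = |354 − 330| = 24.
DWL = ½ · t · |ΔQ| = ½ · 22 · 24 = $264.

Deadweight loss = $264 million.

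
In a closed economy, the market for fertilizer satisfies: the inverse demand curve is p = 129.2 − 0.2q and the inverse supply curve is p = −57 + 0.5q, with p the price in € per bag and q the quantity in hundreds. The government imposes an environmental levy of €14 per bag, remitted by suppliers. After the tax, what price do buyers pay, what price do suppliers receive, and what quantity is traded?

Rewrite in direct form: qd = 646 − 5p and qs = 2p + 114.
Before the tax: set 646 − 5p = 2p + 114 → p* = €76, q* = 266.
With the tax collected from suppliers, supply shifts: qs = 2(p − 14) + 114.
New equilibrium: buyers pay €80, suppliers receive €66, q = 246. (Wedge: pb − ps = 14.)
The less price-elastic side of the market bears the larger share of a per-unit tax.

Buyers pay €80; suppliers receive €66; quantity = 246.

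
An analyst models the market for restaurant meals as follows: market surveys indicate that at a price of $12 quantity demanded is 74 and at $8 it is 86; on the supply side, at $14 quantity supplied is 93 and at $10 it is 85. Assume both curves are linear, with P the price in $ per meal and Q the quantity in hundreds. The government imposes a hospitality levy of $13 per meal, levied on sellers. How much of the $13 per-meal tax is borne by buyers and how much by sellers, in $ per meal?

Buyers bear $5.2 per meal; sellers bear $7.8 per meal.

Demand slope: (86 − 74)/(8 − 12) = -3, so Qd = 110 − 3P.
Supply slope: (85 − 93)/(10 − 14) = 2, so Qs = 2P + 65.
Before the tax: set 110 − 3P = 2P + 65 → P* = $9, Q* = 83.
With the tax collected from sellers, supply shifts: Qs = 2(P − 13) + 65.
Solving gives Q = 67.4 with buyers paying $14.2 and sellers receiving $1.2 (the $13 wedge).
Burden on buyers: $5.2; on sellers: $7.8. (They sum to $13.)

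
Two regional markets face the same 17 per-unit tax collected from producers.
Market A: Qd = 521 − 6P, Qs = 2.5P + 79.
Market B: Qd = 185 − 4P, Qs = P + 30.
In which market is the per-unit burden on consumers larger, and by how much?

Market A: pre-tax P* = 52, Q* = 209; post-tax Q = 179; per-unit burden on consumers = 5.
Market B: pre-tax P* = 31, Q* = 61; post-tax Q = 47.4; per-unit burden on consumers = 3.4.
Difference: 5 vs 3.4 → market A is larger by 1.6.

Market A, by 1.6.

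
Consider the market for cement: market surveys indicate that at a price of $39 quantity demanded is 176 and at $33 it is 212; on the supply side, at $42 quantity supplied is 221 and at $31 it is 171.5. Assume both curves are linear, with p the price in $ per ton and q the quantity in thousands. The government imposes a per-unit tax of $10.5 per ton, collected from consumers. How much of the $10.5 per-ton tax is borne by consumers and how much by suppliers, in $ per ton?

Consumers bear $4.5 per ton; suppliers bear $6 per ton.

Demand slope: (212 − 176)/(33 − 39) = -6, so qd = 410 − 6p.
Supply slope: (171.5 − 221)/(31 − 42) = 4.5, so qs = 4.5p + 32.
Without the tax, 410 − 6p = 4.5p + 32 gives 10.5p = 378, so p* = $36 and q* = 194.
With the tax collected from consumers, demand (in seller-price terms) shifts: qd = 410 − 6(p + 10.5).
New equilibrium: consumers pay $40.5, suppliers receive $30, q = 167. (Wedge: pb − ps = 10.5.)
Burden on consumers: $4.5; on suppliers: $6. (They sum to $10.5.)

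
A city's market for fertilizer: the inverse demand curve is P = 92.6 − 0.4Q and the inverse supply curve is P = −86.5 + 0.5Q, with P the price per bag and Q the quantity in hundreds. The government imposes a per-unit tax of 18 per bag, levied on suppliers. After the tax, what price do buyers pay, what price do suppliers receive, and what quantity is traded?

Buyers pay 21; suppliers receive 3; quantity = 179.

Rewrite in direct form: Qd = 231.5 − 2.5P and Qs = 2P + 173.
Without the tax, 231.5 − 2.5P = 2P + 173 gives 4.5P = 58.5, so P* = 13 and Q* = 199.
With the tax collected from suppliers, supply shifts: Qs = 2(P − 18) + 173.
New equilibrium: buyers pay 21, suppliers receive 3, Q = 179. (Wedge: Pb − Ps = 18.)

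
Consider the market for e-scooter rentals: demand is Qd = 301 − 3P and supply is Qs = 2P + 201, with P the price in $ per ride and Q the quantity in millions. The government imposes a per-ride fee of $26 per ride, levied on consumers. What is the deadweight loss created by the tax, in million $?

Without the tax, 301 − 3P = 2P + 201 gives 5P = 100, so P* = $20 and Q* = 241.
With the tax collected from consumers, demand (in seller-price terms) shifts: Qd = 301 − 3(P + 26).
Solving gives Q = 209.8 with consumers paying $30.4 and sellers receiving $4.4 (the $26 wedge).
Quantity falls by |ΔQ| = |241 − 209.8| = 31.2.
DWL = ½ · t · |ΔQ| = ½ · 26 · 31.2 = $405.6.

Deadweight loss = $405.6 million.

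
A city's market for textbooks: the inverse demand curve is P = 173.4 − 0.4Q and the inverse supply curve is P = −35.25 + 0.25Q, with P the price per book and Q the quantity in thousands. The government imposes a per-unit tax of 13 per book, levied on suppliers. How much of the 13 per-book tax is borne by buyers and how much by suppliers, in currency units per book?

Buyers bear 8 per book; suppliers bear 5 per book.

Rewrite in direct form: Qd = 433.5 − 2.5P and Qs = 4P + 141.
Before the tax: set 433.5 − 2.5P = 4P + 141 → P* = 45, Q* = 321.
With the tax collected from suppliers, supply shifts: Qs = 4(P − 13) + 141.
Solving gives Q = 301 with buyers paying 53 and suppliers receiving 40 (the 13 wedge).
Burden on buyers: 8; on suppliers: 5. (They sum to 13.)
The less price-elastic side of the market bears the larger share of a per-unit tax.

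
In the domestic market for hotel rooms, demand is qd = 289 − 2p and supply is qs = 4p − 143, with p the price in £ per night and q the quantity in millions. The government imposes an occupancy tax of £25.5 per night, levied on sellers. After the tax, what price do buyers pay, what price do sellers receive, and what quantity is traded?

Buyers pay £89; sellers receive £63.5; quantity = 111.

Before the tax: set 289 − 2p = 4p − 143 → p* = £72, q* = 145.
With the tax collected from sellers, supply shifts: qs = 4(p − 25.5) − 143.
New equilibrium: buyers pay £89, sellers receive £63.5, q = 111. (Wedge: pb − ps = 25.5.)
The less price-elastic side of the market bears the larger share of a per-unit tax.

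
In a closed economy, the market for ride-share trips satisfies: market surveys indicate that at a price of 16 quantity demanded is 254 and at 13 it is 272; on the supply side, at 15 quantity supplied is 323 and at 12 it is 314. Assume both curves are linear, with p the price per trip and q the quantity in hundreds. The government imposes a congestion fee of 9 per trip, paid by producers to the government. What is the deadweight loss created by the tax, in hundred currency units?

Demand slope: (272 − 254)/(13 − 16) = -6, so qd = 350 − 6p.
Supply slope: (314 − 323)/(12 − 15) = 3, so qs = 3p + 278.
Before the tax: set 350 − 6p = 3p + 278 → p* = 8, q* = 302.
With the tax collected from producers, supply shifts: qs = 3(p − 9) + 278.
New equilibrium: buyers pay 11, producers receive 2, q = 284. (Wedge: pb − ps = 9.)
Quantity falls by |ΔQ| = |302 − 284| = 18.
DWL = ½ · t · |ΔQ| = ½ · 9 · 18 = 81.

Deadweight loss = 81 hundred.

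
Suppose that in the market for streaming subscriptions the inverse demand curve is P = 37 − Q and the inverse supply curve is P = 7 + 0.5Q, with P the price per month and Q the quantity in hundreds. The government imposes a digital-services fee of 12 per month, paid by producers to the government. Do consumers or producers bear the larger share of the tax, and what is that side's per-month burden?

Rewrite in direct form: Qd = 37 − P and Qs = 2P − 14.
Before the tax: set 37 − P = 2P − 14 → P* = 17, Q* = 20.
With the tax collected from producers, supply shifts: Qs = 2(P − 12) − 14.
New equilibrium: consumers pay 25, producers receive 13, Q = 12. (Wedge: Pb − Ps = 12.)
Per-month burden: consumers 8, producers 4.
Consumers take the larger share because demand is less price-elastic here (demand slope 1 vs supply slope 2).
The less price-elastic side of the market bears the larger share of a per-unit tax.

Consumers bear the larger share: 8 per month.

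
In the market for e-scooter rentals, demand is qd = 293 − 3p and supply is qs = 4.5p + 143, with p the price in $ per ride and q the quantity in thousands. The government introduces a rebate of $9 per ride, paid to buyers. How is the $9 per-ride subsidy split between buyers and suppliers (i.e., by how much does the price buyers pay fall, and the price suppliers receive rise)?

Without the subsidy, 293 − 3p = 4.5p + 143 gives 7.5p = 150, so p* = $20 and q* = 233.
With a per-unit subsidy paid to buyers, each effectively pays p − 9, so demand becomes qd = 293 − 3(p − 9).
New equilibrium: buyers pay $14.6, suppliers receive $23.6, q = 249.2. (Wedge: pb − ps = −9.)
Gain to buyers: $5.4; to suppliers: $3.6. (They sum to $9.)

Buyers gain $5.4 per ride; suppliers gain $3.6 per ride.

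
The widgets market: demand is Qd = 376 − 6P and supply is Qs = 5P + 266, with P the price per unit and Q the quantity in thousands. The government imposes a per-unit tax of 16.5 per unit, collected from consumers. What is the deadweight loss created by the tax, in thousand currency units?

Without the tax, 376 − 6P = 5P + 266 gives 11P = 110, so P* = 10 and Q* = 316.
With the tax collected from consumers, demand (in seller-price terms) shifts: Qd = 376 − 6(P + 16.5).
New equilibrium: consumers pay 17.5, sellers receive 1, Q = 271. (Wedge: Pb − Ps = 16.5.)
Quantity falls by |ΔQ| = |316 − 271| = 45.
DWL = ½ · t · |ΔQ| = ½ · 16.5 · 45 = 371.25.

Deadweight loss = 371.25 thousand.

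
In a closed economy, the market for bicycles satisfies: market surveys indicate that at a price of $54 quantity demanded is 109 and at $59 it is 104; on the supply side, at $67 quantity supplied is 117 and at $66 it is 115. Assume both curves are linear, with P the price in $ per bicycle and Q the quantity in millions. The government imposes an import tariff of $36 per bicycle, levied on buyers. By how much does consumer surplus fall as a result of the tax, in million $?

Demand slope: (104 − 109)/(59 − 54) = -1, so Qd = 163 − P.
Supply slope: (115 − 117)/(66 − 67) = 2, so Qs = 2P − 17.
Without the tax, 163 − P = 2P − 17 gives 3P = 180, so P* = $60 and Q* = 103.
With the tax collected from buyers, demand (in seller-price terms) shifts: Qd = 163 − (P + 36).
New equilibrium: buyers pay $84, suppliers receive $48, Q = 79. (Wedge: Pb − Ps = 36.)
ΔCS is the trapezoid between Q = 79 and Q = 103 of height $24: ½ · (103 + 79) · 24 = $2184.

Consumer surplus falls by $2184 million.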